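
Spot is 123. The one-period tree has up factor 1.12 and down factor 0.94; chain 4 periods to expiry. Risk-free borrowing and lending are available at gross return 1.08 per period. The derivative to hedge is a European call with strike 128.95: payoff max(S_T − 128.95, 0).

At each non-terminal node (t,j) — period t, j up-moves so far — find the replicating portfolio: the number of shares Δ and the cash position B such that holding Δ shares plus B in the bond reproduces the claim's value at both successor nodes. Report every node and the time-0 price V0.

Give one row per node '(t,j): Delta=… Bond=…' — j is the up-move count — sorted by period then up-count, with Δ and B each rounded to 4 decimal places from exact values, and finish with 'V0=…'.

(0,0): Delta=0.9327 Bond=-86.0855
(1,0): Delta=0.7557 Bond=-72.5026
(1,1): Delta=0.9752 Bond=-98.8208
(2,0): Delta=0.2717 Bond=-25.7051
(2,1): Delta=0.8717 Bond=-93.3306
(2,2): Delta=1.0000 Bond=-110.5538
(3,0): Delta=0.0000 Bond=0.0000
(3,1): Delta=0.3369 Bond=-35.6934
(3,2): Delta=1.0000 Bond=-119.3981
(3,3): Delta=1.0000 Bond=-119.3981
V0=28.6415

Risk-neutral probability p* = (R−d)/(u−d) = (1.08−0.94)/(1.12−0.94) = 0.7778.
Payoff layer (t=4): V(4,0)=0.0000, V(4,1)=0.0000, V(4,2)=7.3817, V(4,3)=33.4878, V(4,4)=64.5929
(3,0): S=102.1618. Δ = (V_up−V_dn)/(S_up−S_dn) = (0.0000−0.0000)/(114.4213−96.0321) = 0.0000. V = [p*·0.0000 + (1−p*)·0.0000]/1.08 = 0.0000. B = V − Δ·S = 0.0000.
(3,1): S=121.7247. Δ = (V_up−V_dn)/(S_up−S_dn) = (7.3817−0.0000)/(136.3317−114.4213) = 0.3369. V = [p*·7.3817 + (1−p*)·0.0000]/1.08 = 5.3160. B = V − Δ·S = -35.6934.
(3,2): S=145.0337. Δ = (V_up−V_dn)/(S_up−S_dn) = (33.4878−7.3817)/(162.4378−136.3317) = 1.0000. V = [p*·33.4878 + (1−p*)·7.3817]/1.08 = 25.6356. B = V − Δ·S = -119.3981.
(3,3): S=172.8061. Δ = (V_up−V_dn)/(S_up−S_dn) = (64.5929−33.4878)/(193.5429−162.4378) = 1.0000. V = [p*·64.5929 + (1−p*)·33.4878]/1.08 = 53.4080. B = V − Δ·S = -119.3981.
(2,0): S=108.6828. Δ = (V_up−V_dn)/(S_up−S_dn) = (5.3160−0.0000)/(121.7247−102.1618) = 0.2717. V = [p*·5.3160 + (1−p*)·0.0000]/1.08 = 3.8284. B = V − Δ·S = -25.7051.
(2,1): S=129.4944. Δ = (V_up−V_dn)/(S_up−S_dn) = (25.6356−5.3160)/(145.0337−121.7247) = 0.8717. V = [p*·25.6356 + (1−p*)·5.3160]/1.08 = 19.5557. B = V − Δ·S = -93.3306.
(2,2): S=154.2912. Δ = (V_up−V_dn)/(S_up−S_dn) = (53.4080−25.6356)/(172.8061−145.0337) = 1.0000. V = [p*·53.4080 + (1−p*)·25.6356]/1.08 = 43.7374. B = V − Δ·S = -110.5538.
(1,0): S=115.6200. Δ = (V_up−V_dn)/(S_up−S_dn) = (19.5557−3.8284)/(129.4944−108.6828) = 0.7557. V = [p*·19.5557 + (1−p*)·3.8284]/1.08 = 14.8710. B = V − Δ·S = -72.5026.
(1,1): S=137.7600. Δ = (V_up−V_dn)/(S_up−S_dn) = (43.7374−19.5557)/(154.2912−129.4944) = 0.9752. V = [p*·43.7374 + (1−p*)·19.5557]/1.08 = 35.5219. B = V − Δ·S = -98.8208.
(0,0): S=123.0000. Δ = (V_up−V_dn)/(S_up−S_dn) = (35.5219−14.8710)/(137.7600−115.6200) = 0.9327. V = [p*·35.5219 + (1−p*)·14.8710]/1.08 = 28.6415. B = V − Δ·S = -86.0855.
Root portfolio cost Δ·123+B reproduces V0=28.6415.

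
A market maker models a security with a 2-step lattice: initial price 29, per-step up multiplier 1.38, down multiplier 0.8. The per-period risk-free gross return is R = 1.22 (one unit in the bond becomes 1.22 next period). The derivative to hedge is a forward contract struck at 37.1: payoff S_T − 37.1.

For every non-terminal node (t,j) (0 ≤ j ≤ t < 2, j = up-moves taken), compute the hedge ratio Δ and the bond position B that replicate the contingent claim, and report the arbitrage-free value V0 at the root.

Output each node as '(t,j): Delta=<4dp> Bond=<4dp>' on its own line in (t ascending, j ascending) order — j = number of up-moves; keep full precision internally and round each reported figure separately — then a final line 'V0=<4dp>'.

No-arbitrage ⇒ martingale measure with p* = (R−d)/(u−d) = 0.7241.
Terminal values V(2,·): V(2,0)=-18.5400, V(2,1)=-5.0840, V(2,2)=18.1276
Node (1,0) S=23.2000: V=(p*·-5.0840+(1−p*)·-18.5400)/1.22=-7.2098; Δ=(-5.0840−-18.5400)/(32.0160−18.5600)=1.0000; B=V−Δ·S=-30.4098
Node (1,1) S=40.0200: V=(p*·18.1276+(1−p*)·-5.0840)/1.22=9.6102; Δ=(18.1276−-5.0840)/(55.2276−32.0160)=1.0000; B=V−Δ·S=-30.4098
Node (0,0) S=29.0000: V=(p*·9.6102+(1−p*)·-7.2098)/1.22=4.0739; Δ=(9.6102−-7.2098)/(40.0200−23.2000)=1.0000; B=V−Δ·S=-24.9261
Self-financing check: at every node Δ·S+B equals the discounted successor values.

(0,0): Delta=1.0000 Bond=-24.9261
(1,0): Delta=1.0000 Bond=-30.4098
(1,1): Delta=1.0000 Bond=-30.4098
V0=4.0739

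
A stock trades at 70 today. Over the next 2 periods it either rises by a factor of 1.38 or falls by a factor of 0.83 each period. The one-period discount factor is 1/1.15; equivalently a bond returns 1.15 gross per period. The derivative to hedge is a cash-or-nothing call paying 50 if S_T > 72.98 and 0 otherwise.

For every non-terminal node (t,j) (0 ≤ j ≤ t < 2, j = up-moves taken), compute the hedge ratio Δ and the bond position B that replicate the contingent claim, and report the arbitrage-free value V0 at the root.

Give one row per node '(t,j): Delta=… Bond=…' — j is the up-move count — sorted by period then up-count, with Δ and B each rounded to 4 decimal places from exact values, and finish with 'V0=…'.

Since d<R<u, set p* = (R−d)/(u−d) = 0.5818; price each node as the discounted p*-expectation of its children.
Terminal payoffs: V(2,0)=0.0000, V(2,1)=50.0000, V(2,2)=50.0000
Node (1,0) S=58.1000: V=(p*·50.0000+(1−p*)·0.0000)/1.15=25.2964; Δ=(50.0000−0.0000)/(80.1780−48.2230)=1.5647; B=V−Δ·S=-65.6126
Node (1,1) S=96.6000: V=(p*·50.0000+(1−p*)·50.0000)/1.15=43.4783; Δ=(50.0000−50.0000)/(133.3080−80.1780)=0.0000; B=V−Δ·S=43.4783
Node (0,0) S=70.0000: V=(p*·43.4783+(1−p*)·25.2964)/1.15=31.1956; Δ=(43.4783−25.2964)/(96.6000−58.1000)=0.4723; B=V−Δ·S=-1.8622
The time-0 hedge costs 31.1956, which is the no-arbitrage price.

(0,0): Delta=0.4723 Bond=-1.8622
(1,0): Delta=1.5647 Bond=-65.6126
(1,1): Delta=0.0000 Bond=43.4783
V0=31.1956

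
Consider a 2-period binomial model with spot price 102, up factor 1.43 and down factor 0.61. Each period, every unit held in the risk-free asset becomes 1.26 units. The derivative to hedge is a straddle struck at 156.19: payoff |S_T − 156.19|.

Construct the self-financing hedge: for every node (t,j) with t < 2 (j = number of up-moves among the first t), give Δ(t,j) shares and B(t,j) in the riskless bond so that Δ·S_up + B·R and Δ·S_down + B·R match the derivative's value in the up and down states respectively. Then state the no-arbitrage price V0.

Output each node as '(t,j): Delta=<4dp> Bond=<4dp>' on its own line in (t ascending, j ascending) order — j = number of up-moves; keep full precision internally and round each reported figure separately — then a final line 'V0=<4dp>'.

Since d<R<u, set p* = (R−d)/(u−d) = 0.7927; price each node as the discounted p*-expectation of its children.
Payoff layer (t=2): V(2,0)=118.2358, V(2,1)=67.2154, V(2,2)=52.3898
(1,0): S=62.2200. Δ = (V_up−V_dn)/(S_up−S_dn) = (67.2154−118.2358)/(88.9746−37.9542) = -1.0000. V = [p*·67.2154 + (1−p*)·118.2358]/1.26 = 61.7403. B = V − Δ·S = 123.9603.
(1,1): S=145.8600. Δ = (V_up−V_dn)/(S_up−S_dn) = (52.3898−67.2154)/(208.5798−88.9746) = -0.1240. V = [p*·52.3898 + (1−p*)·67.2154]/1.26 = 44.0186. B = V − Δ·S = 62.0986.
(0,0): S=102.0000. Δ = (V_up−V_dn)/(S_up−S_dn) = (44.0186−61.7403)/(145.8600−62.2200) = -0.2119. V = [p*·44.0186 + (1−p*)·61.7403]/1.26 = 37.8513. B = V − Δ·S = 59.4631.
Check: Δ(0,0)·S0 + B(0,0) = 37.8513 = V0.

(0,0): Delta=-0.2119 Bond=59.4631
(1,0): Delta=-1.0000 Bond=123.9603
(1,1): Delta=-0.1240 Bond=62.0986
V0=37.8513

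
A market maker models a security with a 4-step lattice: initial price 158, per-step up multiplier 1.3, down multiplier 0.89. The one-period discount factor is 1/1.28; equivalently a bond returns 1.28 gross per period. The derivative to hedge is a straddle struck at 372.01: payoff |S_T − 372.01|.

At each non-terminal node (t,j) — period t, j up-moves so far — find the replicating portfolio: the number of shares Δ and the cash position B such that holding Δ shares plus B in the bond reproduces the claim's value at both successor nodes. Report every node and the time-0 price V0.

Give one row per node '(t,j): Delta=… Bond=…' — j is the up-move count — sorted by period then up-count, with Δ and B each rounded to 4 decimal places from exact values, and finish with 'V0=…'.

Risk-neutral probability p* = (R−d)/(u−d) = (1.28−0.89)/(1.3−0.89) = 0.9512.
Terminal payoffs: V(4,0)=272.8773, V(4,1)=227.2094, V(4,2)=160.5035, V(4,3)=63.0679, V(4,4)=79.2538
Node (3,0) S=111.3851: V=(p*·227.2094+(1−p*)·272.8773)/1.28=179.2477; Δ=(227.2094−272.8773)/(144.8006−99.1327)=-1.0000; B=V−Δ·S=290.6328
Node (3,1) S=162.6973: V=(p*·160.5035+(1−p*)·227.2094)/1.28=127.9355; Δ=(160.5035−227.2094)/(211.5065−144.8006)=-1.0000; B=V−Δ·S=290.6328
Node (3,2) S=237.6478: V=(p*·63.0679+(1−p*)·160.5035)/1.28=52.9850; Δ=(63.0679−160.5035)/(308.9421−211.5065)=-1.0000; B=V−Δ·S=290.6328
Node (3,3) S=347.1260: V=(p*·79.2538+(1−p*)·63.0679)/1.28=61.3002; Δ=(79.2538−63.0679)/(451.2638−308.9421)=0.1137; B=V−Δ·S=21.8223
Node (2,0) S=125.1518: V=(p*·127.9355+(1−p*)·179.2477)/1.28=101.9051; Δ=(127.9355−179.2477)/(162.6973−111.3851)=-1.0000; B=V−Δ·S=227.0569
Node (2,1) S=182.8060: V=(p*·52.9850+(1−p*)·127.9355)/1.28=44.2509; Δ=(52.9850−127.9355)/(237.6478−162.6973)=-1.0000; B=V−Δ·S=227.0569
Node (2,2) S=267.0200: V=(p*·61.3002+(1−p*)·52.9850)/1.28=47.5739; Δ=(61.3002−52.9850)/(347.1260−237.6478)=0.0760; B=V−Δ·S=27.2930
Node (1,0) S=140.6200: V=(p*·44.2509+(1−p*)·101.9051)/1.28=36.7682; Δ=(44.2509−101.9051)/(182.8060−125.1518)=-1.0000; B=V−Δ·S=177.3882
Node (1,1) S=205.4000: V=(p*·47.5739+(1−p*)·44.2509)/1.28=37.0405; Δ=(47.5739−44.2509)/(267.0200−182.8060)=0.0395; B=V−Δ·S=28.9356
Node (0,0) S=158.0000: V=(p*·37.0405+(1−p*)·36.7682)/1.28=28.9275; Δ=(37.0405−36.7682)/(205.4000−140.6200)=0.0042; B=V−Δ·S=28.2634
The time-0 hedge costs 28.9275, which is the no-arbitrage price.

(0,0): Delta=0.0042 Bond=28.2634
(1,0): Delta=-1.0000 Bond=177.3882
(1,1): Delta=0.0395 Bond=28.9356
(2,0): Delta=-1.0000 Bond=227.0569
(2,1): Delta=-1.0000 Bond=227.0569
(2,2): Delta=0.0760 Bond=27.2930
(3,0): Delta=-1.0000 Bond=290.6328
(3,1): Delta=-1.0000 Bond=290.6328
(3,2): Delta=-1.0000 Bond=290.6328
(3,3): Delta=0.1137 Bond=21.8223
V0=28.9275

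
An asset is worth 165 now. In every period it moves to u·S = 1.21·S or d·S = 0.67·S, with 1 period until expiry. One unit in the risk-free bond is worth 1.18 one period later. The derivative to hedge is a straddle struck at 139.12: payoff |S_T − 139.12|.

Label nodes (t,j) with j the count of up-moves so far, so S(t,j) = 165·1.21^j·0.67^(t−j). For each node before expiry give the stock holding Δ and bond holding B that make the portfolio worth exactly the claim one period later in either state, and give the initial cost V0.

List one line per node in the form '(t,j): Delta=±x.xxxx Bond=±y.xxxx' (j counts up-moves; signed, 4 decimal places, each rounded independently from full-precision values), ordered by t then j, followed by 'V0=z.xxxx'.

The replicating-portfolio and risk-neutral prices coincide; use p* = (1.18−0.67)/(1.21−0.67) = 0.9444 for the latter.
Payoff layer (t=1): V(1,0)=28.5700, V(1,1)=60.5300
Node (0,0) S=165.0000: V=(p*·60.5300+(1−p*)·28.5700)/1.18=49.7919; Δ=(60.5300−28.5700)/(199.6500−110.5500)=0.3587; B=V−Δ·S=-9.3933
The time-0 hedge costs 49.7919, which is the no-arbitrage price.

(0,0): Delta=0.3587 Bond=-9.3933
V0=49.7919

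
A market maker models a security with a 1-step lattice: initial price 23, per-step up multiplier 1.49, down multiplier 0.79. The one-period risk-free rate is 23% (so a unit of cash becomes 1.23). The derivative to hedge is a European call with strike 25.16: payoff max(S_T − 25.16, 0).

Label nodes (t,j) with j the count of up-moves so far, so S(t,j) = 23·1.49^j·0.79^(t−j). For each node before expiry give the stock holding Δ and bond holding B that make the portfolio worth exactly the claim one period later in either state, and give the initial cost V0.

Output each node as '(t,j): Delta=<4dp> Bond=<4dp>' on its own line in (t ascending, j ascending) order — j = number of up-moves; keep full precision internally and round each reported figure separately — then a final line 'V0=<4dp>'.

(0,0): Delta=0.5658 Bond=-8.3588
V0=4.6555

Since d<R<u, set p* = (R−d)/(u−d) = 0.6286; price each node as the discounted p*-expectation of its children.
At expiry t=1: V(1,0)=0.0000, V(1,1)=9.1100
Node (0,0) S=23.0000: V=(p*·9.1100+(1−p*)·0.0000)/1.23=4.6555; Δ=(9.1100−0.0000)/(34.2700−18.1700)=0.5658; B=V−Δ·S=-8.3588
The time-0 hedge costs 4.6555, which is the no-arbitrage price.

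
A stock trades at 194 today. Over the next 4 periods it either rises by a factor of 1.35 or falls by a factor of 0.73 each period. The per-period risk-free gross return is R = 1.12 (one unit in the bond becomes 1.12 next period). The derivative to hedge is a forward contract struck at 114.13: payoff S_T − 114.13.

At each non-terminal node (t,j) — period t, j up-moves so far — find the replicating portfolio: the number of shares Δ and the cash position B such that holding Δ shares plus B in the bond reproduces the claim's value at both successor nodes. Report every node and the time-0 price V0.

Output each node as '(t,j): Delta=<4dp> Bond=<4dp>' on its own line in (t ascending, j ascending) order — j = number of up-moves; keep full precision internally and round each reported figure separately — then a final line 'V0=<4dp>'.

(0,0): Delta=1.0000 Bond=-72.5317
(1,0): Delta=1.0000 Bond=-81.2355
(1,1): Delta=1.0000 Bond=-81.2355
(2,0): Delta=1.0000 Bond=-90.9837
(2,1): Delta=1.0000 Bond=-90.9837
(2,2): Delta=1.0000 Bond=-90.9837
(3,0): Delta=1.0000 Bond=-101.9018
(3,1): Delta=1.0000 Bond=-101.9018
(3,2): Delta=1.0000 Bond=-101.9018
(3,3): Delta=1.0000 Bond=-101.9018
V0=121.4683

Since d<R<u, set p* = (R−d)/(u−d) = 0.6290; price each node as the discounted p*-expectation of its children.
Terminal payoffs: V(4,0)=-59.0374, V(4,1)=-12.2464, V(4,2)=74.2848, V(4,3)=234.3083, V(4,4)=530.2422
  t=3,j=0: stock 75.4693 → up 101.8836 (V=-12.2464), down 55.0926 (V=-59.0374). Price -26.4325; hedge Δ=1.0000, bond B=-101.9018.
  t=3,j=1: stock 139.5665 → up 188.4148 (V=74.2848), down 101.8836 (V=-12.2464). Price 37.6647; hedge Δ=1.0000, bond B=-101.9018.
  t=3,j=2: stock 258.1025 → up 348.4383 (V=234.3083), down 188.4148 (V=74.2848). Price 156.2007; hedge Δ=1.0000, bond B=-101.9018.
  t=3,j=3: stock 477.3128 → up 644.3722 (V=530.2422), down 348.4383 (V=234.3083). Price 375.4110; hedge Δ=1.0000, bond B=-101.9018.
  t=2,j=0: stock 103.3826 → up 139.5665 (V=37.6647), down 75.4693 (V=-26.4325). Price 12.3989; hedge Δ=1.0000, bond B=-90.9837.
  t=2,j=1: stock 191.1870 → up 258.1025 (V=156.2007), down 139.5665 (V=37.6647). Price 100.2033; hedge Δ=1.0000, bond B=-90.9837.
  t=2,j=2: stock 353.5650 → up 477.3128 (V=375.4110), down 258.1025 (V=156.2007). Price 262.5813; hedge Δ=1.0000, bond B=-90.9837.
  t=1,j=0: stock 141.6200 → up 191.1870 (V=100.2033), down 103.3826 (V=12.3989). Price 60.3845; hedge Δ=1.0000, bond B=-81.2355.
  t=1,j=1: stock 261.9000 → up 353.5650 (V=262.5813), down 191.1870 (V=100.2033). Price 180.6645; hedge Δ=1.0000, bond B=-81.2355.
  t=0,j=0: stock 194.0000 → up 261.9000 (V=180.6645), down 141.6200 (V=60.3845). Price 121.4683; hedge Δ=1.0000, bond B=-72.5317.
Self-financing check: at every node Δ·S+B equals the discounted successor values.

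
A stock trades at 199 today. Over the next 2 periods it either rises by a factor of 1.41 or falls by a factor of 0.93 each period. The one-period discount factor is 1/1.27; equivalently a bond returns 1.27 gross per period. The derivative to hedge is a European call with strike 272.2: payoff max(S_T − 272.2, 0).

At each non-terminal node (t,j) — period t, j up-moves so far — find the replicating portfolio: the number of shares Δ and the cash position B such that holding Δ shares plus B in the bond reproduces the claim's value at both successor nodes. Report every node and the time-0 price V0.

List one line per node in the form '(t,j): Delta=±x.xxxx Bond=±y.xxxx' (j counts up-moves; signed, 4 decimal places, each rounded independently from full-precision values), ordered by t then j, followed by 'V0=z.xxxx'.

The replicating-portfolio and risk-neutral prices coincide; use p* = (1.27−0.93)/(1.41−0.93) = 0.7083 for the latter.
Terminal payoffs: V(2,0)=0.0000, V(2,1)=0.0000, V(2,2)=123.4319
  t=1,j=0: stock 185.0700 → up 260.9487 (V=0.0000), down 172.1151 (V=0.0000). Price 0.0000; hedge Δ=0.0000, bond B=0.0000.
  t=1,j=1: stock 280.5900 → up 395.6319 (V=123.4319), down 260.9487 (V=0.0000). Price 68.8433; hedge Δ=0.9165, bond B=-188.3065.
  t=0,j=0: stock 199.0000 → up 280.5900 (V=68.8433), down 185.0700 (V=0.0000). Price 38.3968; hedge Δ=0.7207, bond B=-105.0266.
The time-0 hedge costs 38.3968, which is the no-arbitrage price.

(0,0): Delta=0.7207 Bond=-105.0266
(1,0): Delta=0.0000 Bond=0.0000
(1,1): Delta=0.9165 Bond=-188.3065
V0=38.3968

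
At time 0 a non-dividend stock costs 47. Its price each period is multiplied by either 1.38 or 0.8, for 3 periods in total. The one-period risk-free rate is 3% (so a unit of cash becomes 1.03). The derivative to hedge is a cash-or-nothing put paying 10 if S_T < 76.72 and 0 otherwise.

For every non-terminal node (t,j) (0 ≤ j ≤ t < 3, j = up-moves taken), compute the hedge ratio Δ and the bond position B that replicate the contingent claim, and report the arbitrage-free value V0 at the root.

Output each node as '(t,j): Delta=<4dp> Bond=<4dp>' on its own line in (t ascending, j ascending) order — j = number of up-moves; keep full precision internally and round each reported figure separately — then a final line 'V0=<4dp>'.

(0,0): Delta=-0.0544 Bond=11.1364
(1,0): Delta=0.0000 Bond=9.4260
(1,1): Delta=-0.1023 Bond=14.5817
(2,0): Delta=0.0000 Bond=9.7087
(2,1): Delta=0.0000 Bond=9.7087
(2,2): Delta=-0.1926 Bond=23.1001
V0=8.5807

Since d<R<u, set p* = (R−d)/(u−d) = 0.3966; price each node as the discounted p*-expectation of its children.
At expiry t=3: V(3,0)=10.0000, V(3,1)=10.0000, V(3,2)=10.0000, V(3,3)=0.0000
Node (2,0) S=30.0800: V=(p*·10.0000+(1−p*)·10.0000)/1.03=9.7087; Δ=(10.0000−10.0000)/(41.5104−24.0640)=0.0000; B=V−Δ·S=9.7087
Node (2,1) S=51.8880: V=(p*·10.0000+(1−p*)·10.0000)/1.03=9.7087; Δ=(10.0000−10.0000)/(71.6054−41.5104)=0.0000; B=V−Δ·S=9.7087
Node (2,2) S=89.5068: V=(p*·0.0000+(1−p*)·10.0000)/1.03=5.8587; Δ=(0.0000−10.0000)/(123.5194−71.6054)=-0.1926; B=V−Δ·S=23.1001
Node (1,0) S=37.6000: V=(p*·9.7087+(1−p*)·9.7087)/1.03=9.4260; Δ=(9.7087−9.7087)/(51.8880−30.0800)=0.0000; B=V−Δ·S=9.4260
Node (1,1) S=64.8600: V=(p*·5.8587+(1−p*)·9.7087)/1.03=7.9437; Δ=(5.8587−9.7087)/(89.5068−51.8880)=-0.1023; B=V−Δ·S=14.5817
Node (0,0) S=47.0000: V=(p*·7.9437+(1−p*)·9.4260)/1.03=8.5807; Δ=(7.9437−9.4260)/(64.8600−37.6000)=-0.0544; B=V−Δ·S=11.1364
Each (Δ,B) replicates both successor values, so the strategy is self-financing and V0 is arbitrage-free.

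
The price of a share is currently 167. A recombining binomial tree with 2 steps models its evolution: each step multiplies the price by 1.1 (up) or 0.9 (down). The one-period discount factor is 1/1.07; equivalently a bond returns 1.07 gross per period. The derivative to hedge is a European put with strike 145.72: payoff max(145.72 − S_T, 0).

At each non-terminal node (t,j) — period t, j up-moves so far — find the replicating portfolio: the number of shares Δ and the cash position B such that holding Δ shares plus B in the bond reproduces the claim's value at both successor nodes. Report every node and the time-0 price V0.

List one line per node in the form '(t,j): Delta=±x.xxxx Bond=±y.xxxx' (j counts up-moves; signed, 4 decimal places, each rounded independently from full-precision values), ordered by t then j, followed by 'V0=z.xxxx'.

(0,0): Delta=-0.0439 Bond=7.5301
(1,0): Delta=-0.3476 Bond=53.7150
(1,1): Delta=0.0000 Bond=0.0000
V0=0.2054

The replicating-portfolio and risk-neutral prices coincide; use p* = (1.07−0.9)/(1.1−0.9) = 0.8500 for the latter.
Payoff layer (t=2): V(2,0)=10.4500, V(2,1)=0.0000, V(2,2)=0.0000
Node (1,0) S=150.3000: V=(p*·0.0000+(1−p*)·10.4500)/1.07=1.4650; Δ=(0.0000−10.4500)/(165.3300−135.2700)=-0.3476; B=V−Δ·S=53.7150
Node (1,1) S=183.7000: V=(p*·0.0000+(1−p*)·0.0000)/1.07=0.0000; Δ=(0.0000−0.0000)/(202.0700−165.3300)=0.0000; B=V−Δ·S=0.0000
Node (0,0) S=167.0000: V=(p*·0.0000+(1−p*)·1.4650)/1.07=0.2054; Δ=(0.0000−1.4650)/(183.7000−150.3000)=-0.0439; B=V−Δ·S=7.5301
Root portfolio cost Δ·167+B reproduces V0=0.2054.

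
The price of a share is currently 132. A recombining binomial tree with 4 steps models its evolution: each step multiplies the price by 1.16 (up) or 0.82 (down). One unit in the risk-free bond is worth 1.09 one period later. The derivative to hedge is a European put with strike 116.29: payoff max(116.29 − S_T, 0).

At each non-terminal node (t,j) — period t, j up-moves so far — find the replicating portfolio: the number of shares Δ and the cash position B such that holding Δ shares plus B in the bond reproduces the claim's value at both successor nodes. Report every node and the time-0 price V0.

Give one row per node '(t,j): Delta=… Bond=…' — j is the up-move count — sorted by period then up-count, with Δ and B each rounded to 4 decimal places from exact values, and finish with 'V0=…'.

(0,0): Delta=-0.0591 Bond=8.4962
(1,0): Delta=-0.2623 Bond=31.2562
(1,1): Delta=-0.0218 Bond=3.5583
(2,0): Delta=-0.9242 Bond=92.8154
(2,1): Delta=-0.1410 Bond=18.8388
(2,2): Delta=0.0000 Bond=0.0000
(3,0): Delta=-1.0000 Bond=106.6881
(3,1): Delta=-0.9103 Bond=99.7379
(3,2): Delta=0.0000 Bond=0.0000
(3,3): Delta=0.0000 Bond=0.0000
V0=0.6978

Under the risk-neutral measure, an up-move has probability p* = (R−d)/(u−d) = 0.7941 and values discount at R = 1.09.
Payoff layer (t=4): V(4,0)=56.6099, V(4,1)=31.8645, V(4,2)=0.0000, V(4,3)=0.0000, V(4,4)=0.0000
(3,0): S=72.7806. Δ = (V_up−V_dn)/(S_up−S_dn) = (31.8645−56.6099)/(84.4255−59.6801) = -1.0000. V = [p*·31.8645 + (1−p*)·56.6099]/1.09 = 33.9075. B = V − Δ·S = 106.6881.
(3,1): S=102.9579. Δ = (V_up−V_dn)/(S_up−S_dn) = (0.0000−31.8645)/(119.4312−84.4255) = -0.9103. V = [p*·0.0000 + (1−p*)·31.8645]/1.09 = 6.0187. B = V − Δ·S = 99.7379.
(3,2): S=145.6477. Δ = (V_up−V_dn)/(S_up−S_dn) = (0.0000−0.0000)/(168.9514−119.4312) = 0.0000. V = [p*·0.0000 + (1−p*)·0.0000]/1.09 = 0.0000. B = V − Δ·S = 0.0000.
(3,3): S=206.0383. Δ = (V_up−V_dn)/(S_up−S_dn) = (0.0000−0.0000)/(239.0044−168.9514) = 0.0000. V = [p*·0.0000 + (1−p*)·0.0000]/1.09 = 0.0000. B = V − Δ·S = 0.0000.
(2,0): S=88.7568. Δ = (V_up−V_dn)/(S_up−S_dn) = (6.0187−33.9075)/(102.9579−72.7806) = -0.9242. V = [p*·6.0187 + (1−p*)·33.9075]/1.09 = 10.7894. B = V − Δ·S = 92.8154.
(2,1): S=125.5584. Δ = (V_up−V_dn)/(S_up−S_dn) = (0.0000−6.0187)/(145.6477−102.9579) = -0.1410. V = [p*·0.0000 + (1−p*)·6.0187]/1.09 = 1.1368. B = V − Δ·S = 18.8388.
(2,2): S=177.6192. Δ = (V_up−V_dn)/(S_up−S_dn) = (0.0000−0.0000)/(206.0383−145.6477) = 0.0000. V = [p*·0.0000 + (1−p*)·0.0000]/1.09 = 0.0000. B = V − Δ·S = 0.0000.
(1,0): S=108.2400. Δ = (V_up−V_dn)/(S_up−S_dn) = (1.1368−10.7894)/(125.5584−88.7568) = -0.2623. V = [p*·1.1368 + (1−p*)·10.7894]/1.09 = 2.8662. B = V − Δ·S = 31.2562.
(1,1): S=153.1200. Δ = (V_up−V_dn)/(S_up−S_dn) = (0.0000−1.1368)/(177.6192−125.5584) = -0.0218. V = [p*·0.0000 + (1−p*)·1.1368]/1.09 = 0.2147. B = V − Δ·S = 3.5583.
(0,0): S=132.0000. Δ = (V_up−V_dn)/(S_up−S_dn) = (0.2147−2.8662)/(153.1200−108.2400) = -0.0591. V = [p*·0.2147 + (1−p*)·2.8662]/1.09 = 0.6978. B = V − Δ·S = 8.4962.
Check: Δ(0,0)·S0 + B(0,0) = 0.6978 = V0.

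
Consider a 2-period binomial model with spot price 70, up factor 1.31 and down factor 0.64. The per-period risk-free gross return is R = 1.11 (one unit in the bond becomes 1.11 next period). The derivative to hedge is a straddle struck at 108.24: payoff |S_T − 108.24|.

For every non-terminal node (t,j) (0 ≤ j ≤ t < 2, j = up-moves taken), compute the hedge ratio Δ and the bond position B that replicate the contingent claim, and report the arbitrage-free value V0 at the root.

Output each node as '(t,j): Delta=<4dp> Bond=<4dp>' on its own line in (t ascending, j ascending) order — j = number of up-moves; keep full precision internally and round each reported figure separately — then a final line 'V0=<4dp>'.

No-arbitrage ⇒ martingale measure with p* = (R−d)/(u−d) = 0.7015.
Terminal values V(2,·): V(2,0)=79.5680, V(2,1)=49.5520, V(2,2)=11.8870
(1,0): S=44.8000. Δ = (V_up−V_dn)/(S_up−S_dn) = (49.5520−79.5680)/(58.6880−28.6720) = -1.0000. V = [p*·49.5520 + (1−p*)·79.5680]/1.11 = 52.7135. B = V − Δ·S = 97.5135.
(1,1): S=91.7000. Δ = (V_up−V_dn)/(S_up−S_dn) = (11.8870−49.5520)/(120.1270−58.6880) = -0.6130. V = [p*·11.8870 + (1−p*)·49.5520]/1.11 = 20.8381. B = V − Δ·S = 77.0545.
(0,0): S=70.0000. Δ = (V_up−V_dn)/(S_up−S_dn) = (20.8381−52.7135)/(91.7000−44.8000) = -0.6796. V = [p*·20.8381 + (1−p*)·52.7135]/1.11 = 27.3452. B = V − Δ·S = 74.9204.
Self-financing check: at every node Δ·S+B equals the discounted successor values.

(0,0): Delta=-0.6796 Bond=74.9204
(1,0): Delta=-1.0000 Bond=97.5135
(1,1): Delta=-0.6130 Bond=77.0545
V0=27.3452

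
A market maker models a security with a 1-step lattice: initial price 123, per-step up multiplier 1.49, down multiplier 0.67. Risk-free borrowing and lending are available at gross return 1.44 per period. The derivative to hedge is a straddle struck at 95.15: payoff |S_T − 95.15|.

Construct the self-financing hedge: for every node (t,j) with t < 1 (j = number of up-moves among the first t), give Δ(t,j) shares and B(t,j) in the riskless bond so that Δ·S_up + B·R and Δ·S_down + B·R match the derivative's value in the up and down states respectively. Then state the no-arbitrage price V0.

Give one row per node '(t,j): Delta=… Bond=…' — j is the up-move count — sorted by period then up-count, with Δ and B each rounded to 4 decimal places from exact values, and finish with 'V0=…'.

(0,0): Delta=0.7474 Bond=-33.9243
V0=58.0025

No-arbitrage ⇒ martingale measure with p* = (R−d)/(u−d) = 0.9390.
Terminal payoffs: V(1,0)=12.7400, V(1,1)=88.1200
(0,0): S=123.0000. Δ = (V_up−V_dn)/(S_up−S_dn) = (88.1200−12.7400)/(183.2700−82.4100) = 0.7474. V = [p*·88.1200 + (1−p*)·12.7400]/1.44 = 58.0025. B = V − Δ·S = -33.9243.
Self-financing check: at every node Δ·S+B equals the discounted successor values.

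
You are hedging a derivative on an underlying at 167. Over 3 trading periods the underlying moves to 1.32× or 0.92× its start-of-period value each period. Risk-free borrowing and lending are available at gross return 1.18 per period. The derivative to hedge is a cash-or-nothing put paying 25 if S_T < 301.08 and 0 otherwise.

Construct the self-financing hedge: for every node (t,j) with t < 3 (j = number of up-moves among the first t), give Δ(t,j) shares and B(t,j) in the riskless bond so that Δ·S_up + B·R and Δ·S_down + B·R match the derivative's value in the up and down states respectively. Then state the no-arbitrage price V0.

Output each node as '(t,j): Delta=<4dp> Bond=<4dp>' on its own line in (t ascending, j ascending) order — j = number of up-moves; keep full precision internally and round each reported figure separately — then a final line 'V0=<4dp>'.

No-arbitrage ⇒ martingale measure with p* = (R−d)/(u−d) = 0.6500.
Terminal values V(3,·): V(3,0)=25.0000, V(3,1)=25.0000, V(3,2)=25.0000, V(3,3)=0.0000
  t=2,j=0: stock 141.3488 → up 186.5804 (V=25.0000), down 130.0409 (V=25.0000). Price 21.1864; hedge Δ=0.0000, bond B=21.1864.
  t=2,j=1: stock 202.8048 → up 267.7023 (V=25.0000), down 186.5804 (V=25.0000). Price 21.1864; hedge Δ=0.0000, bond B=21.1864.
  t=2,j=2: stock 290.9808 → up 384.0947 (V=0.0000), down 267.7023 (V=25.0000). Price 7.4153; hedge Δ=-0.2148, bond B=69.9153.
  t=1,j=0: stock 153.6400 → up 202.8048 (V=21.1864), down 141.3488 (V=21.1864). Price 17.9546; hedge Δ=0.0000, bond B=17.9546.
  t=1,j=1: stock 220.4400 → up 290.9808 (V=7.4153), down 202.8048 (V=21.1864). Price 10.3688; hedge Δ=-0.1562, bond B=44.7968.
  t=0,j=0: stock 167.0000 → up 220.4400 (V=10.3688), down 153.6400 (V=17.9546). Price 11.0371; hedge Δ=-0.1136, bond B=30.0017.
The time-0 hedge costs 11.0371, which is the no-arbitrage price.

(0,0): Delta=-0.1136 Bond=30.0017
(1,0): Delta=0.0000 Bond=17.9546
(1,1): Delta=-0.1562 Bond=44.7968
(2,0): Delta=0.0000 Bond=21.1864
(2,1): Delta=0.0000 Bond=21.1864
(2,2): Delta=-0.2148 Bond=69.9153
V0=11.0371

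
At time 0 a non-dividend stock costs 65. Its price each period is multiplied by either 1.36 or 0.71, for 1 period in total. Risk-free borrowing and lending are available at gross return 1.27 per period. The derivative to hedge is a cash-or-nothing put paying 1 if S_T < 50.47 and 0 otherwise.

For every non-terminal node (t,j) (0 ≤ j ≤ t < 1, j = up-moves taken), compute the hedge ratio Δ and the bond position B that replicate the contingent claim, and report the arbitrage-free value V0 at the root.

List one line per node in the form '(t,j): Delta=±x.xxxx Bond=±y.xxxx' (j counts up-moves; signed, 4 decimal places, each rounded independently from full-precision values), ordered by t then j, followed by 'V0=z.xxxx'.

Risk-neutral probability p* = (R−d)/(u−d) = (1.27−0.71)/(1.36−0.71) = 0.8615.
Terminal payoffs: V(1,0)=1.0000, V(1,1)=0.0000
Node (0,0) S=65.0000: V=(p*·0.0000+(1−p*)·1.0000)/1.27=0.1090; Δ=(0.0000−1.0000)/(88.4000−46.1500)=-0.0237; B=V−Δ·S=1.6475
Root portfolio cost Δ·65+B reproduces V0=0.1090.

(0,0): Delta=-0.0237 Bond=1.6475
V0=0.1090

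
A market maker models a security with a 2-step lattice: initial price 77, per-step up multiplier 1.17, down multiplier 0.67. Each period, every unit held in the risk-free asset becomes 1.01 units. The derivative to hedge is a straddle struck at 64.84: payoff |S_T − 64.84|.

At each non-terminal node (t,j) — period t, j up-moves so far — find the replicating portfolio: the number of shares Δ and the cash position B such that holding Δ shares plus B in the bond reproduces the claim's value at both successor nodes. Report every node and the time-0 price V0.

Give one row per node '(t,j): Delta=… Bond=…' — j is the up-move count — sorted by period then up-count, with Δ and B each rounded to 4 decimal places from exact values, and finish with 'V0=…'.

No-arbitrage ⇒ martingale measure with p* = (R−d)/(u−d) = 0.6800.
Payoff layer (t=2): V(2,0)=30.2747, V(2,1)=4.4797, V(2,2)=40.5653
Node (1,0) S=51.5900: V=(p*·4.4797+(1−p*)·30.2747)/1.01=12.6080; Δ=(4.4797−30.2747)/(60.3603−34.5653)=-1.0000; B=V−Δ·S=64.1980
Node (1,1) S=90.0900: V=(p*·40.5653+(1−p*)·4.4797)/1.01=28.7306; Δ=(40.5653−4.4797)/(105.4053−60.3603)=0.8011; B=V−Δ·S=-43.4406
Node (0,0) S=77.0000: V=(p*·28.7306+(1−p*)·12.6080)/1.01=23.3380; Δ=(28.7306−12.6080)/(90.0900−51.5900)=0.4188; B=V−Δ·S=-8.9072
The time-0 hedge costs 23.3380, which is the no-arbitrage price.

(0,0): Delta=0.4188 Bond=-8.9072
(1,0): Delta=-1.0000 Bond=64.1980
(1,1): Delta=0.8011 Bond=-43.4406
V0=23.3380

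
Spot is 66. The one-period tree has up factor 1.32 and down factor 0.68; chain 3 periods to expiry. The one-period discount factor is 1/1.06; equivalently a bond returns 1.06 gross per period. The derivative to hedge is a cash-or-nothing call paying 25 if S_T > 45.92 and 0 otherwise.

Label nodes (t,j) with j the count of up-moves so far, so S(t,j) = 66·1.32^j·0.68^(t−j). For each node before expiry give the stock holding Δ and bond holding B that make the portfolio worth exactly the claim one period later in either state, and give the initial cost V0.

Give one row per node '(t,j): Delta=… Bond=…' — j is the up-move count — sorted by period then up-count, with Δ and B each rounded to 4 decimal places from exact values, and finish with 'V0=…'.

(0,0): Delta=0.2541 Bond=-3.3592
(1,0): Delta=0.4875 Bond=-14.0366
(1,1): Delta=0.1718 Bond=3.6069
(2,0): Delta=0.0000 Bond=0.0000
(2,1): Delta=0.6594 Bond=-25.0590
(2,2): Delta=0.0000 Bond=23.5849
V0=13.4124

Since d<R<u, set p* = (R−d)/(u−d) = 0.5938; price each node as the discounted p*-expectation of its children.
Payoff layer (t=3): V(3,0)=0.0000, V(3,1)=0.0000, V(3,2)=25.0000, V(3,3)=25.0000
(2,0): S=30.5184. Δ = (V_up−V_dn)/(S_up−S_dn) = (0.0000−0.0000)/(40.2843−20.7525) = 0.0000. V = [p*·0.0000 + (1−p*)·0.0000]/1.06 = 0.0000. B = V − Δ·S = 0.0000.
(2,1): S=59.2416. Δ = (V_up−V_dn)/(S_up−S_dn) = (25.0000−0.0000)/(78.1989−40.2843) = 0.6594. V = [p*·25.0000 + (1−p*)·0.0000]/1.06 = 14.0035. B = V − Δ·S = -25.0590.
(2,2): S=114.9984. Δ = (V_up−V_dn)/(S_up−S_dn) = (25.0000−25.0000)/(151.7979−78.1989) = 0.0000. V = [p*·25.0000 + (1−p*)·25.0000]/1.06 = 23.5849. B = V − Δ·S = 23.5849.
(1,0): S=44.8800. Δ = (V_up−V_dn)/(S_up−S_dn) = (14.0035−0.0000)/(59.2416−30.5184) = 0.4875. V = [p*·14.0035 + (1−p*)·0.0000]/1.06 = 7.8440. B = V − Δ·S = -14.0366.
(1,1): S=87.1200. Δ = (V_up−V_dn)/(S_up−S_dn) = (23.5849−14.0035)/(114.9984−59.2416) = 0.1718. V = [p*·23.5849 + (1−p*)·14.0035]/1.06 = 18.5778. B = V − Δ·S = 3.6069.
(0,0): S=66.0000. Δ = (V_up−V_dn)/(S_up−S_dn) = (18.5778−7.8440)/(87.1200−44.8800) = 0.2541. V = [p*·18.5778 + (1−p*)·7.8440]/1.06 = 13.4124. B = V − Δ·S = -3.3592.
Root portfolio cost Δ·66+B reproduces V0=13.4124.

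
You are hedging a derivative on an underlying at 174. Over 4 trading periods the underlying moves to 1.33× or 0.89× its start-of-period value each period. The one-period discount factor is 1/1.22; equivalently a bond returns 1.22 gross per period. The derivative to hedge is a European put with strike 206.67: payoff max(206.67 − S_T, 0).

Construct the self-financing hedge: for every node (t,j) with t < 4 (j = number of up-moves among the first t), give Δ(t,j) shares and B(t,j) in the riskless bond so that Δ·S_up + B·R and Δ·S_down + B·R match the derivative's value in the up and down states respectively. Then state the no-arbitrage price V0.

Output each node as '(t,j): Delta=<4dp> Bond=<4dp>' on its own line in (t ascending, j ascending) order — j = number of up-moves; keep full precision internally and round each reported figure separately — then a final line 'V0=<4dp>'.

Since d<R<u, set p* = (R−d)/(u−d) = 0.7500; price each node as the discounted p*-expectation of its children.
Payoff layer (t=4): V(4,0)=97.4985, V(4,1)=43.5261, V(4,2)=0.0000, V(4,3)=0.0000, V(4,4)=0.0000
(3,0): S=122.6646. Δ = (V_up−V_dn)/(S_up−S_dn) = (43.5261−97.4985)/(163.1439−109.1715) = -1.0000. V = [p*·43.5261 + (1−p*)·97.4985]/1.22 = 46.7370. B = V − Δ·S = 169.4016.
(3,1): S=183.3078. Δ = (V_up−V_dn)/(S_up−S_dn) = (0.0000−43.5261)/(243.7994−163.1439) = -0.5397. V = [p*·0.0000 + (1−p*)·43.5261]/1.22 = 8.9193. B = V − Δ·S = 107.8422.
(3,2): S=273.9319. Δ = (V_up−V_dn)/(S_up−S_dn) = (0.0000−0.0000)/(364.3294−243.7994) = 0.0000. V = [p*·0.0000 + (1−p*)·0.0000]/1.22 = 0.0000. B = V − Δ·S = 0.0000.
(3,3): S=409.3588. Δ = (V_up−V_dn)/(S_up−S_dn) = (0.0000−0.0000)/(544.4473−364.3294) = 0.0000. V = [p*·0.0000 + (1−p*)·0.0000]/1.22 = 0.0000. B = V − Δ·S = 0.0000.
(2,0): S=137.8254. Δ = (V_up−V_dn)/(S_up−S_dn) = (8.9193−46.7370)/(183.3078−122.6646) = -0.6236. V = [p*·8.9193 + (1−p*)·46.7370]/1.22 = 15.0604. B = V − Δ·S = 101.0099.
(2,1): S=205.9638. Δ = (V_up−V_dn)/(S_up−S_dn) = (0.0000−8.9193)/(273.9319−183.3078) = -0.0984. V = [p*·0.0000 + (1−p*)·8.9193]/1.22 = 1.8277. B = V − Δ·S = 22.0988.
(2,2): S=307.7886. Δ = (V_up−V_dn)/(S_up−S_dn) = (0.0000−0.0000)/(409.3588−273.9319) = 0.0000. V = [p*·0.0000 + (1−p*)·0.0000]/1.22 = 0.0000. B = V − Δ·S = 0.0000.
(1,0): S=154.8600. Δ = (V_up−V_dn)/(S_up−S_dn) = (1.8277−15.0604)/(205.9638−137.8254) = -0.1942. V = [p*·1.8277 + (1−p*)·15.0604]/1.22 = 4.2098. B = V − Δ·S = 34.2841.
(1,1): S=231.4200. Δ = (V_up−V_dn)/(S_up−S_dn) = (0.0000−1.8277)/(307.7886−205.9638) = -0.0179. V = [p*·0.0000 + (1−p*)·1.8277]/1.22 = 0.3745. B = V − Δ·S = 4.5284.
(0,0): S=174.0000. Δ = (V_up−V_dn)/(S_up−S_dn) = (0.3745−4.2098)/(231.4200−154.8600) = -0.0501. V = [p*·0.3745 + (1−p*)·4.2098]/1.22 = 1.0929. B = V − Δ·S = 9.8093.
Each (Δ,B) replicates both successor values, so the strategy is self-financing and V0 is arbitrage-free.

(0,0): Delta=-0.0501 Bond=9.8093
(1,0): Delta=-0.1942 Bond=34.2841
(1,1): Delta=-0.0179 Bond=4.5284
(2,0): Delta=-0.6236 Bond=101.0099
(2,1): Delta=-0.0984 Bond=22.0988
(2,2): Delta=0.0000 Bond=0.0000
(3,0): Delta=-1.0000 Bond=169.4016
(3,1): Delta=-0.5397 Bond=107.8422
(3,2): Delta=0.0000 Bond=0.0000
(3,3): Delta=0.0000 Bond=0.0000
V0=1.0929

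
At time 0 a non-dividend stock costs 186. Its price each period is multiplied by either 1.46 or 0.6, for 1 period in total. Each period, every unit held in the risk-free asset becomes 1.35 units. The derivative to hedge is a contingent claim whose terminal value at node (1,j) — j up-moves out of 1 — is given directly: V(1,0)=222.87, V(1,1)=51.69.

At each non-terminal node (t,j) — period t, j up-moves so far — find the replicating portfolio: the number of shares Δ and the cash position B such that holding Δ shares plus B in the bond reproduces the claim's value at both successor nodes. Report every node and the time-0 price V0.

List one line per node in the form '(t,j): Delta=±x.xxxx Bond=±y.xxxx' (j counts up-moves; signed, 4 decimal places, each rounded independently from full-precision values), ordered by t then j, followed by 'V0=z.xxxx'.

(0,0): Delta=-1.0701 Bond=253.5540
V0=54.5075

The replicating-portfolio and risk-neutral prices coincide; use p* = (1.35−0.6)/(1.46−0.6) = 0.8721 for the latter.
Payoff layer (t=1): V(1,0)=222.8700, V(1,1)=51.6900
(0,0): S=186.0000. Δ = (V_up−V_dn)/(S_up−S_dn) = (51.6900−222.8700)/(271.5600−111.6000) = -1.0701. V = [p*·51.6900 + (1−p*)·222.8700]/1.35 = 54.5075. B = V − Δ·S = 253.5540.
Check: Δ(0,0)·S0 + B(0,0) = 54.5075 = V0.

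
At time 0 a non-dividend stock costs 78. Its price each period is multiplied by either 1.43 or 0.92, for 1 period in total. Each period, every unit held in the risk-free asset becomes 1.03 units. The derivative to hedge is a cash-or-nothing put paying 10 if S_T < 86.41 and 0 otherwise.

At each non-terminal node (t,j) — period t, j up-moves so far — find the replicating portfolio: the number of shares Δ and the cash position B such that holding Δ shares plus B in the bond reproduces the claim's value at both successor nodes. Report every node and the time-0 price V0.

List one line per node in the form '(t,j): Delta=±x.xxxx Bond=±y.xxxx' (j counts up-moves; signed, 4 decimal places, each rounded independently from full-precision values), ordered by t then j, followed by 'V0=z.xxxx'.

Under the risk-neutral measure, an up-move has probability p* = (R−d)/(u−d) = 0.2157 and values discount at R = 1.03.
Terminal payoffs: V(1,0)=10.0000, V(1,1)=0.0000
(0,0): S=78.0000. Δ = (V_up−V_dn)/(S_up−S_dn) = (0.0000−10.0000)/(111.5400−71.7600) = -0.2514. V = [p*·0.0000 + (1−p*)·10.0000]/1.03 = 7.6147. B = V − Δ·S = 27.2225.
Self-financing check: at every node Δ·S+B equals the discounted successor values.

(0,0): Delta=-0.2514 Bond=27.2225
V0=7.6147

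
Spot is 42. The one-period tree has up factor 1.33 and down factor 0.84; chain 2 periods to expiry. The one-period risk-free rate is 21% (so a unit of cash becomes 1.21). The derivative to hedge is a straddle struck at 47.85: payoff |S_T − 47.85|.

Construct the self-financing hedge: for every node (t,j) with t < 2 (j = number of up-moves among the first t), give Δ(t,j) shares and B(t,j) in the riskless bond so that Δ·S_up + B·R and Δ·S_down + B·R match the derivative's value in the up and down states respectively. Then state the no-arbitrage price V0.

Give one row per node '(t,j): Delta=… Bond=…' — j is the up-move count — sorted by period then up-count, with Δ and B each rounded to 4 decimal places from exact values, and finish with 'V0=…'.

The replicating-portfolio and risk-neutral prices coincide; use p* = (1.21−0.84)/(1.33−0.84) = 0.7551 for the latter.
Terminal payoffs: V(2,0)=18.2148, V(2,1)=0.9276, V(2,2)=26.4438
Node (1,0) S=35.2800: V=(p*·0.9276+(1−p*)·18.2148)/1.21=4.2655; Δ=(0.9276−18.2148)/(46.9224−29.6352)=-1.0000; B=V−Δ·S=39.5455
Node (1,1) S=55.8600: V=(p*·26.4438+(1−p*)·0.9276)/1.21=16.6900; Δ=(26.4438−0.9276)/(74.2938−46.9224)=0.9322; B=V−Δ·S=-35.3838
Node (0,0) S=42.0000: V=(p*·16.6900+(1−p*)·4.2655)/1.21=11.2787; Δ=(16.6900−4.2655)/(55.8600−35.2800)=0.6037; B=V−Δ·S=-14.0775
Root portfolio cost Δ·42+B reproduces V0=11.2787.

(0,0): Delta=0.6037 Bond=-14.0775
(1,0): Delta=-1.0000 Bond=39.5455
(1,1): Delta=0.9322 Bond=-35.3838
V0=11.2787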